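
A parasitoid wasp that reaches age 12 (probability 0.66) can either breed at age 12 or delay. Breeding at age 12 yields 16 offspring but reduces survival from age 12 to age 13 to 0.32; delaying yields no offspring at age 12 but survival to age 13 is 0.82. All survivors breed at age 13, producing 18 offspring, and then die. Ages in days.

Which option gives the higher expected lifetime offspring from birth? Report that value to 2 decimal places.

14.36

breed at age 12: R₀ = 0.66 × (16 + 0.32 × 18) = 0.66 × 21.7600 = 14.3616
delay to age 13: R₀ = 0.66 × (0.82 × 18) = 0.66 × 14.7600 = 9.7416
Higher: breed at age 12 (14.3616).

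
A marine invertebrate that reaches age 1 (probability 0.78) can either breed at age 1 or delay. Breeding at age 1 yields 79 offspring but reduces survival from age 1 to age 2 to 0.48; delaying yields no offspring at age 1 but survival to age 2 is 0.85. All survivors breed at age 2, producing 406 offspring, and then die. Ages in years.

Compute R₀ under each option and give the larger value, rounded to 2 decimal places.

breed at age 1: R₀ = 0.78 × (79 + 0.48 × 406) = 0.78 × 273.8800 = 213.6264
delay to age 2: R₀ = 0.78 × (0.85 × 406) = 0.78 × 345.1000 = 269.1780
Higher: delay to age 2 (269.1780).

269.18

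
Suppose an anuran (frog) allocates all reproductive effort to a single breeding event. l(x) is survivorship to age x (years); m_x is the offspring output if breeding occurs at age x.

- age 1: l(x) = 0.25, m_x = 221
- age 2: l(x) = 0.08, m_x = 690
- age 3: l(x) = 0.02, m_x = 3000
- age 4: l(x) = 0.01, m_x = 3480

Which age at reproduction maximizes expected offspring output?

Expected offspring if breeding at age x = l(x) × m_x:
  age 1: 0.25 × 221 = 55.250
  age 2: 0.08 × 690 = 55.200
  age 3: 0.02 × 3000 = 60.000
  age 4: 0.01 × 3480 = 34.800
Maximum at age 3 (60.000).

3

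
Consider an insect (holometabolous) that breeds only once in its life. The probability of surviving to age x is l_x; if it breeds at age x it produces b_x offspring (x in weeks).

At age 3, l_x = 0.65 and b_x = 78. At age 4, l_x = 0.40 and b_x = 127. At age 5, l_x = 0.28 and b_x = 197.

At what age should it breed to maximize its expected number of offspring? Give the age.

Expected offspring if breeding at age x = l_x × b_x:
  age 3: 0.65 × 78 = 50.700
  age 4: 0.40 × 127 = 50.800
  age 5: 0.28 × 197 = 55.160
Maximum at age 5 (55.160).

5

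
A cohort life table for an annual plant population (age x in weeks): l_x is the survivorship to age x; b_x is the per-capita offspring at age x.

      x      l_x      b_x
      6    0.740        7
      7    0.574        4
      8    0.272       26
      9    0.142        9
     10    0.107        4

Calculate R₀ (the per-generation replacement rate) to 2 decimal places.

16.25

R₀ = Σ l_x b_x:
  age 6: 0.740 × 7 = 5.1800
  age 7: 0.574 × 4 = 2.2960
  age 8: 0.272 × 26 = 7.0720
  age 9: 0.142 × 9 = 1.2780
  age 10: 0.107 × 4 = 0.4280
R₀ = 5.1800 + 2.2960 + 7.0720 + 1.2780 + 0.4280 = 16.2540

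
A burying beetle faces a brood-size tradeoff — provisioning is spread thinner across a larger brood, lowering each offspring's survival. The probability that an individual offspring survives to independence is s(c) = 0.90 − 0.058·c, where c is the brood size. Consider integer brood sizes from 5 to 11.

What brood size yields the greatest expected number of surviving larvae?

Expected surviving larvae = c × s(c):
  c=5: 5 × 0.610 = 3.050
  c=6: 6 × 0.552 = 3.312
  c=7: 7 × 0.494 = 3.458
  c=8: 8 × 0.436 = 3.488
  c=9: 9 × 0.378 = 3.402
  c=10: 10 × 0.320 = 3.200
  c=11: 11 × 0.262 = 2.882
Maximum at c = 8 (3.488 surviving larvae).

8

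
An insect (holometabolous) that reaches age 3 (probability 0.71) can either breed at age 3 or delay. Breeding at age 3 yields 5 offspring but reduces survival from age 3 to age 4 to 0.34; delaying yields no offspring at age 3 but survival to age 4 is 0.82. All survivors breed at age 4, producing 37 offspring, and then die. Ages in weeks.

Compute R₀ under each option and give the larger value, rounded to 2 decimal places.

breed at age 3: R₀ = 0.71 × (5 + 0.34 × 37) = 0.71 × 17.5800 = 12.4818
delay to age 4: R₀ = 0.71 × (0.82 × 37) = 0.71 × 30.3400 = 21.5414
Higher: delay to age 4 (21.5414).

21.54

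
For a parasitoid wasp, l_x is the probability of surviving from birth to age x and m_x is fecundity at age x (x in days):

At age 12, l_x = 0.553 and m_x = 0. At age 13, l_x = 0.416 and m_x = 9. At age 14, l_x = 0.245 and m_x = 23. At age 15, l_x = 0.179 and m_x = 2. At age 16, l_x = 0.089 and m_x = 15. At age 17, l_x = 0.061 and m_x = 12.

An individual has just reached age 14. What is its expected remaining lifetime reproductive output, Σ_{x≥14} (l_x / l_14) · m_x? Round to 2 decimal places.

32.90

l_14 = 0.245. Conditional survival from age 14 to x is l_x / l_14.
  x=14: (0.245/0.245) × 23 = 23.0000
  x=15: (0.179/0.245) × 2 = 1.4612
  x=16: (0.089/0.245) × 15 = 5.4490
  x=17: (0.061/0.245) × 12 = 2.9878
Sum = 23.0000 + 1.4612 + 5.4490 + 2.9878 = 32.8980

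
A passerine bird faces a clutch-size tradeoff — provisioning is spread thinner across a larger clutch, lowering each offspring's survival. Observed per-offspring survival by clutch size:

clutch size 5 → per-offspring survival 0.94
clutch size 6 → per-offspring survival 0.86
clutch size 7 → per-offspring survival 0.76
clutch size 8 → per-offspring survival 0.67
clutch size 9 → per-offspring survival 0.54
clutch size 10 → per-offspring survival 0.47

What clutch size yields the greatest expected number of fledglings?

Expected fledglings = c × s(c):
  c=5: 5 × 0.94 = 4.700
  c=6: 6 × 0.86 = 5.160
  c=7: 7 × 0.76 = 5.320
  c=8: 8 × 0.67 = 5.360
  c=9: 9 × 0.54 = 4.860
  c=10: 10 × 0.47 = 4.700
Maximum at c = 8 (5.360 fledglings).

8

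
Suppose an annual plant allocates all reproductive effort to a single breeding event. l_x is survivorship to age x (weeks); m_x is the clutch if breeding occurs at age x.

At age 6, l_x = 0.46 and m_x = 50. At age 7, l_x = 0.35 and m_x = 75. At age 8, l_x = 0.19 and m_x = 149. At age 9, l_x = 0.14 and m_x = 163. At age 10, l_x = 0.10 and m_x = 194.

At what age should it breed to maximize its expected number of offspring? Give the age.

Expected offspring if breeding at age x = l_x × m_x:
  age 6: 0.46 × 50 = 23.000
  age 7: 0.35 × 75 = 26.250
  age 8: 0.19 × 149 = 28.310
  age 9: 0.14 × 163 = 22.820
  age 10: 0.10 × 194 = 19.400
Maximum at age 8 (28.310).

8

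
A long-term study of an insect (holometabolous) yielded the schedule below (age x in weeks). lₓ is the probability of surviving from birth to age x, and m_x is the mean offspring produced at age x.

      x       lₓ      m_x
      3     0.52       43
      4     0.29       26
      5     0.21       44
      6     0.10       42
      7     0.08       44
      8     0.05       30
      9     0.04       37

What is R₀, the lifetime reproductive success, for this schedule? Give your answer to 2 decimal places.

R₀ = Σ lₓ m_x:
  age 3: 0.52 × 43 = 22.3600
  age 4: 0.29 × 26 = 7.5400
  age 5: 0.21 × 44 = 9.2400
  age 6: 0.10 × 42 = 4.2000
  age 7: 0.08 × 44 = 3.5200
  age 8: 0.05 × 30 = 1.5000
  age 9: 0.04 × 37 = 1.4800
R₀ = 22.3600 + 7.5400 + 9.2400 + 4.2000 + 3.5200 + 1.5000 + 1.4800 = 49.8400

49.84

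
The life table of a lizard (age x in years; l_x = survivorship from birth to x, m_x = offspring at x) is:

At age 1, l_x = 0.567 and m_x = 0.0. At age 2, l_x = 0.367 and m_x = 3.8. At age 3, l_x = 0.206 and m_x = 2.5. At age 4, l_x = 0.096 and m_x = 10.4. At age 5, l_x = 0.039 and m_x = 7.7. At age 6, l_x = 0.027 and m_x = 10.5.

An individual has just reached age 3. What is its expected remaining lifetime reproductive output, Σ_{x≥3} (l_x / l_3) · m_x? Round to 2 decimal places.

10.18

l_3 = 0.206. Conditional survival from age 3 to x is l_x / l_3.
  x=3: (0.206/0.206) × 2.5 = 2.5000
  x=4: (0.096/0.206) × 10.4 = 4.8466
  x=5: (0.039/0.206) × 7.7 = 1.4578
  x=6: (0.027/0.206) × 10.5 = 1.3762
Sum = 2.5000 + 4.8466 + 1.4578 + 1.3762 = 10.1806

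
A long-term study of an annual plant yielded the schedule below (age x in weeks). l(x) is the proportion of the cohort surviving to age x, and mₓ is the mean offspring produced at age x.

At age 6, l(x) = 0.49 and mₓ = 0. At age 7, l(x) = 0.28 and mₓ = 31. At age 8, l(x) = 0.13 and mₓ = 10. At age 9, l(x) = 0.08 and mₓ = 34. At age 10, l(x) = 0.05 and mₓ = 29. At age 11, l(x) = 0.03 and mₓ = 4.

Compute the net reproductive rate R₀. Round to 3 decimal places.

14.270

R₀ = Σ l(x) mₓ:
  age 6: 0.49 × 0 = 0.0000
  age 7: 0.28 × 31 = 8.6800
  age 8: 0.13 × 10 = 1.3000
  age 9: 0.08 × 34 = 2.7200
  age 10: 0.05 × 29 = 1.4500
  age 11: 0.03 × 4 = 0.1200
R₀ = 0.0000 + 8.6800 + 1.3000 + 2.7200 + 1.4500 + 0.1200 = 14.2700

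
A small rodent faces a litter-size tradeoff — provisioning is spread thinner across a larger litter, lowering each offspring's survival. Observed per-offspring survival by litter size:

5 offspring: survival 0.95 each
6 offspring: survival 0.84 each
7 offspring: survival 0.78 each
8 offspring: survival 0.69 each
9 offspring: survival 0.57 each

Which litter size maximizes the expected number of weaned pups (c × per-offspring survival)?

8

Expected weaned pups = c × s(c):
  c=5: 5 × 0.95 = 4.750
  c=6: 6 × 0.84 = 5.040
  c=7: 7 × 0.78 = 5.460
  c=8: 8 × 0.69 = 5.520
  c=9: 9 × 0.57 = 5.130
Maximum at c = 8 (5.520 weaned pups).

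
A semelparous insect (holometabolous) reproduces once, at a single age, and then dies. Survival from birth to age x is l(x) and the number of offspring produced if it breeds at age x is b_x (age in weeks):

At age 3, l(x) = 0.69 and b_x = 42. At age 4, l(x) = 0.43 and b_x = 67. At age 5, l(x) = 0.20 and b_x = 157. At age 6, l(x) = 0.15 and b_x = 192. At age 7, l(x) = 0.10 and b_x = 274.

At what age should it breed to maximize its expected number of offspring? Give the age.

5

Expected offspring if breeding at age x = l(x) × b_x:
  age 3: 0.69 × 42 = 28.980
  age 4: 0.43 × 67 = 28.810
  age 5: 0.20 × 157 = 31.400
  age 6: 0.15 × 192 = 28.800
  age 7: 0.10 × 274 = 27.400
Maximum at age 5 (31.400).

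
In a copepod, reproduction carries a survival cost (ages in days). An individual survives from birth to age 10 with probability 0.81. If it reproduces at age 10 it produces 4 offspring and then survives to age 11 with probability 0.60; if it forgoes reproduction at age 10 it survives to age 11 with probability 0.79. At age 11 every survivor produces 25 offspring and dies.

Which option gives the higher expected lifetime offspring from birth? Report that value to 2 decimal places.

breed at age 10: R₀ = 0.81 × (4 + 0.60 × 25) = 0.81 × 19.0000 = 15.3900
delay to age 11: R₀ = 0.81 × (0.79 × 25) = 0.81 × 19.7500 = 15.9975
Higher: delay to age 11 (15.9975).

16.00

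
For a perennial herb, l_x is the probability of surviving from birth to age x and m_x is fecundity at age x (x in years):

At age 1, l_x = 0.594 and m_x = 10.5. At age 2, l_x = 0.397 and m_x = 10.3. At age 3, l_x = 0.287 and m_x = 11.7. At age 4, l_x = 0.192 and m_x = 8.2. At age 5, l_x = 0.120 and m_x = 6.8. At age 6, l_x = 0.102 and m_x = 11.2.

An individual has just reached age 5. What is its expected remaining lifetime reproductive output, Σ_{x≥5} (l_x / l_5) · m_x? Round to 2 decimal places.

l_5 = 0.120. Conditional survival from age 5 to x is l_x / l_5.
  x=5: (0.120/0.120) × 6.8 = 6.8000
  x=6: (0.102/0.120) × 11.2 = 9.5200
Sum = 6.8000 + 9.5200 = 16.3200

16.32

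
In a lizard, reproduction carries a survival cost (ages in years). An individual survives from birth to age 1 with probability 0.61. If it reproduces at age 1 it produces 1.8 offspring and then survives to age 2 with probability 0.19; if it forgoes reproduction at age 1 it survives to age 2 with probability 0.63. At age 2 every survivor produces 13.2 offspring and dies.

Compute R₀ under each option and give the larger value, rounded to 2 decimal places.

5.07

breed at age 1: R₀ = 0.61 × (1.8 + 0.19 × 13.2) = 0.61 × 4.3080 = 2.6279
delay to age 2: R₀ = 0.61 × (0.63 × 13.2) = 0.61 × 8.3160 = 5.0728
Higher: delay to age 2 (5.0728).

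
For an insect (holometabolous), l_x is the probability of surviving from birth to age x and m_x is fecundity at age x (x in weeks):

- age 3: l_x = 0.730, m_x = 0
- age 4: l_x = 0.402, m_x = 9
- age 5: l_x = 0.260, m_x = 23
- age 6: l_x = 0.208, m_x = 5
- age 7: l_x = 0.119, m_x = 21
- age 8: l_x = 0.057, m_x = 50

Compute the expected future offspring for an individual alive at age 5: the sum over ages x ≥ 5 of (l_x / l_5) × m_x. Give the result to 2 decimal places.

47.57

l_5 = 0.260. Conditional survival from age 5 to x is l_x / l_5.
  x=5: (0.260/0.260) × 23 = 23.0000
  x=6: (0.208/0.260) × 5 = 4.0000
  x=7: (0.119/0.260) × 21 = 9.6115
  x=8: (0.057/0.260) × 50 = 10.9615
Sum = 23.0000 + 4.0000 + 9.6115 + 10.9615 = 47.5731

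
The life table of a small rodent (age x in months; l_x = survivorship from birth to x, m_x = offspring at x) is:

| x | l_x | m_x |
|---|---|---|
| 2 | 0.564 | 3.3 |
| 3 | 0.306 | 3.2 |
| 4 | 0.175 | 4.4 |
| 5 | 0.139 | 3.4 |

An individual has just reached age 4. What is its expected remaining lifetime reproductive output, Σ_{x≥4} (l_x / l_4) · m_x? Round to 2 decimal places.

l_4 = 0.175. Conditional survival from age 4 to x is l_x / l_4.
  x=4: (0.175/0.175) × 4.4 = 4.4000
  x=5: (0.139/0.175) × 3.4 = 2.7006
Sum = 4.4000 + 2.7006 = 7.1006

7.10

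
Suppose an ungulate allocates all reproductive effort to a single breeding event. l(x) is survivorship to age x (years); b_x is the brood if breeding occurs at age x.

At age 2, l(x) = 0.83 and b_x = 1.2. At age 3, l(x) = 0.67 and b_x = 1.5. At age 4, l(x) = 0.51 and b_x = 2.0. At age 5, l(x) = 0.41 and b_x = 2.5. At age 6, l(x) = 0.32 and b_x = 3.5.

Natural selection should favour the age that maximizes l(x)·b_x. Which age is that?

6

Expected offspring if breeding at age x = l(x) × b_x:
  age 2: 0.83 × 1.2 = 0.996
  age 3: 0.67 × 1.5 = 1.005
  age 4: 0.51 × 2.0 = 1.020
  age 5: 0.41 × 2.5 = 1.025
  age 6: 0.32 × 3.5 = 1.120
Maximum at age 6 (1.120).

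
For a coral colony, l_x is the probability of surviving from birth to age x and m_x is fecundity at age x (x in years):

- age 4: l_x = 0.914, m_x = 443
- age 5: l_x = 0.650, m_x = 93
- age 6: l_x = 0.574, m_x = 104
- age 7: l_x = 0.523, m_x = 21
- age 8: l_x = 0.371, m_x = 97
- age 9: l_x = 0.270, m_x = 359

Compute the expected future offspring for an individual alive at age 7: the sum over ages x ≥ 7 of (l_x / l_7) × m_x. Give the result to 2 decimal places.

l_7 = 0.523. Conditional survival from age 7 to x is l_x / l_7.
  x=7: (0.523/0.523) × 21 = 21.0000
  x=8: (0.371/0.523) × 97 = 68.8088
  x=9: (0.270/0.523) × 359 = 185.3346
Sum = 21.0000 + 68.8088 + 185.3346 = 275.1434

275.14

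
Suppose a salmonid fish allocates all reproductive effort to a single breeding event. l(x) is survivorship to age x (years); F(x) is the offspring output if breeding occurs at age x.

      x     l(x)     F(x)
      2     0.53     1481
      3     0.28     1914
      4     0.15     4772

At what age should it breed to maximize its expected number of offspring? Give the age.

Expected offspring if breeding at age x = l(x) × F(x):
  age 2: 0.53 × 1481 = 784.930
  age 3: 0.28 × 1914 = 535.920
  age 4: 0.15 × 4772 = 715.800
Maximum at age 2 (784.930).

2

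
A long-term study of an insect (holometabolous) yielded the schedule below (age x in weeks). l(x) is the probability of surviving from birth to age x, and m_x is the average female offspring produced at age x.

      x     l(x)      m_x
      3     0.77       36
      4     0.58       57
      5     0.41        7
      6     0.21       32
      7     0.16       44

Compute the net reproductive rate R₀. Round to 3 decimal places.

R₀ = Σ l(x) m_x:
  age 3: 0.77 × 36 = 27.7200
  age 4: 0.58 × 57 = 33.0600
  age 5: 0.41 × 7 = 2.8700
  age 6: 0.21 × 32 = 6.7200
  age 7: 0.16 × 44 = 7.0400
R₀ = 27.7200 + 33.0600 + 2.8700 + 6.7200 + 7.0400 = 77.4100

77.410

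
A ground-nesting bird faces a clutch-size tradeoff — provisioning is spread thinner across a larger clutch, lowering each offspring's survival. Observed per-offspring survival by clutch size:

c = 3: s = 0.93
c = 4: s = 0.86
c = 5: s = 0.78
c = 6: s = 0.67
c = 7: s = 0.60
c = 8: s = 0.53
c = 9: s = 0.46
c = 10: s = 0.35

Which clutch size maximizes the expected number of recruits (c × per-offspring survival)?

Expected recruits = c × s(c):
  c=3: 3 × 0.93 = 2.790
  c=4: 4 × 0.86 = 3.440
  c=5: 5 × 0.78 = 3.900
  c=6: 6 × 0.67 = 4.020
  c=7: 7 × 0.60 = 4.200
  c=8: 8 × 0.53 = 4.240
  c=9: 9 × 0.46 = 4.140
  c=10: 10 × 0.35 = 3.500
Maximum at c = 8 (4.240 recruits).

8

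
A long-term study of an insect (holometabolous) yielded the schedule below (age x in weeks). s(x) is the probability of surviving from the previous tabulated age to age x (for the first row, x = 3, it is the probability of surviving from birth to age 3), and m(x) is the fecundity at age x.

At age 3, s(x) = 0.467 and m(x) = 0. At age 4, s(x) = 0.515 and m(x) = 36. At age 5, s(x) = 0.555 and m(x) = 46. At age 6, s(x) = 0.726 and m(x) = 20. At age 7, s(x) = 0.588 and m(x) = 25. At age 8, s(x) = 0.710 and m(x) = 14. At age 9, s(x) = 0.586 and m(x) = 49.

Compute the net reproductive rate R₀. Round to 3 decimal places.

Survivorship from birth: l_x = s_3·s_4·…·s_x.
  l_3 = 0.46700
  l_4 = 0.24051
  l_5 = 0.13348
  l_6 = 0.09691
  l_7 = 0.05698
  l_8 = 0.04046
  l_9 = 0.02371
R₀ = Σ l_x m(x):
  age 3: 0.46700 × 0 = 0.0000
  age 4: 0.24051 × 36 = 8.6584
  age 5: 0.13348 × 46 = 6.1401
  age 6: 0.09691 × 20 = 1.9382
  age 7: 0.05698 × 25 = 1.4245
  age 8: 0.04046 × 14 = 0.5664
  age 9: 0.02371 × 49 = 1.1618
R₀ = 0.0000 + 8.6584 + 6.1401 + 1.9382 + 1.4245 + 0.5664 + 1.1618 = 19.8894

19.889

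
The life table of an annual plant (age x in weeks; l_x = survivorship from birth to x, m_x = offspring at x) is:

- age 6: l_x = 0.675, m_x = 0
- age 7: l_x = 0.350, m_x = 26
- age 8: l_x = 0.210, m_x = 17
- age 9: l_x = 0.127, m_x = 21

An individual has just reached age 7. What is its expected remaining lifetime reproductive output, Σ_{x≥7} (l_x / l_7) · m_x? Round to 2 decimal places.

43.82

l_7 = 0.350. Conditional survival from age 7 to x is l_x / l_7.
  x=7: (0.350/0.350) × 26 = 26.0000
  x=8: (0.210/0.350) × 17 = 10.2000
  x=9: (0.127/0.350) × 21 = 7.6200
Sum = 26.0000 + 10.2000 + 7.6200 = 43.8200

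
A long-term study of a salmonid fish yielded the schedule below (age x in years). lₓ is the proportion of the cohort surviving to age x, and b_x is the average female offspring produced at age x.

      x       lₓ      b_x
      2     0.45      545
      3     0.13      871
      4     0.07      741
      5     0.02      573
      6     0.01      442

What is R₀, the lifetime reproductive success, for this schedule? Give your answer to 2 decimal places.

426.23

R₀ = Σ lₓ b_x:
  age 2: 0.45 × 545 = 245.2500
  age 3: 0.13 × 871 = 113.2300
  age 4: 0.07 × 741 = 51.8700
  age 5: 0.02 × 573 = 11.4600
  age 6: 0.01 × 442 = 4.4200
R₀ = 245.2500 + 113.2300 + 51.8700 + 11.4600 + 4.4200 = 426.2300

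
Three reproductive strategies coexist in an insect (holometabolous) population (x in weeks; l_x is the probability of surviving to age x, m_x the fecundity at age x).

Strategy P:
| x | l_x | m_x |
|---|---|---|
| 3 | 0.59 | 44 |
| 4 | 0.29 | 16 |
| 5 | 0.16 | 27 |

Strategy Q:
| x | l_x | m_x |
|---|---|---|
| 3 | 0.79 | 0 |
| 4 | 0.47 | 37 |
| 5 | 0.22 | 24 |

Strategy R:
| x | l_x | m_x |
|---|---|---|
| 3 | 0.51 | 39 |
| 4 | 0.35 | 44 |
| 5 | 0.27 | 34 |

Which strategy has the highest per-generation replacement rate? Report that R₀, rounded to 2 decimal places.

44.47

Strategy P: R₀ = 0.59×44 + 0.29×16 + 0.16×27 = 34.9200
Strategy Q: R₀ = 0.79×0 + 0.47×37 + 0.22×24 = 22.6700
Strategy R: R₀ = 0.51×39 + 0.35×44 + 0.27×34 = 44.4700
Highest R₀: strategy R with 44.4700.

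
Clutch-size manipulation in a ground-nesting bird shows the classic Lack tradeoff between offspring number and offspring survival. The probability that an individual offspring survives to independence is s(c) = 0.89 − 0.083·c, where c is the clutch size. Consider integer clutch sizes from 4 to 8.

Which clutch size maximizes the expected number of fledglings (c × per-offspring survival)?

5

Expected fledglings = c × s(c):
  c=4: 4 × 0.558 = 2.232
  c=5: 5 × 0.475 = 2.375
  c=6: 6 × 0.392 = 2.352
  c=7: 7 × 0.309 = 2.163
  c=8: 8 × 0.226 = 1.808
Maximum at c = 5 (2.375 fledglings).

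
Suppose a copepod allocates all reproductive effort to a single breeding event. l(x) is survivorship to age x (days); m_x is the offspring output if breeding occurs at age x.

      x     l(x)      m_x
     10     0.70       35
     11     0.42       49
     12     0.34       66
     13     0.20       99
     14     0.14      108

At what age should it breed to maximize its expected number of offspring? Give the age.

10

Expected offspring if breeding at age x = l(x) × m_x:
  age 10: 0.70 × 35 = 24.500
  age 11: 0.42 × 49 = 20.580
  age 12: 0.34 × 66 = 22.440
  age 13: 0.20 × 99 = 19.800
  age 14: 0.14 × 108 = 15.120
Maximum at age 10 (24.500).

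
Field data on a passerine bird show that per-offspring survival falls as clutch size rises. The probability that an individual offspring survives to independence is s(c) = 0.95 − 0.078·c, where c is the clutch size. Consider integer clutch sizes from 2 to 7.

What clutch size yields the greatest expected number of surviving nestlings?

6

Expected surviving nestlings = c × s(c):
  c=2: 2 × 0.794 = 1.588
  c=3: 3 × 0.716 = 2.148
  c=4: 4 × 0.638 = 2.552
  c=5: 5 × 0.560 = 2.800
  c=6: 6 × 0.482 = 2.892
  c=7: 7 × 0.404 = 2.828
Maximum at c = 6 (2.892 surviving nestlings).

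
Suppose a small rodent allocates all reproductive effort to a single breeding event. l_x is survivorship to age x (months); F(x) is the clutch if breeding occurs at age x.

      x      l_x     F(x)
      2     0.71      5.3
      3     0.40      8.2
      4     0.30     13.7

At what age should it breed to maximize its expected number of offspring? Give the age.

Expected offspring if breeding at age x = l_x × F(x):
  age 2: 0.71 × 5.3 = 3.763
  age 3: 0.40 × 8.2 = 3.280
  age 4: 0.30 × 13.7 = 4.110
Maximum at age 4 (4.110).

4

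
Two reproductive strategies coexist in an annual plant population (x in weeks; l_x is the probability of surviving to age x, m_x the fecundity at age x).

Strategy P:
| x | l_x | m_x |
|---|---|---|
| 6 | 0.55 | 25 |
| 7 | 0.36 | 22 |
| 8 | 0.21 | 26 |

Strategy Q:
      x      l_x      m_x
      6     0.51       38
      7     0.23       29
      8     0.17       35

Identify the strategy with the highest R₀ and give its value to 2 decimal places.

Strategy P: R₀ = 0.55×25 + 0.36×22 + 0.21×26 = 27.1300
Strategy Q: R₀ = 0.51×38 + 0.23×29 + 0.17×35 = 32.0000
Highest R₀: strategy Q with 32.0000.

32.00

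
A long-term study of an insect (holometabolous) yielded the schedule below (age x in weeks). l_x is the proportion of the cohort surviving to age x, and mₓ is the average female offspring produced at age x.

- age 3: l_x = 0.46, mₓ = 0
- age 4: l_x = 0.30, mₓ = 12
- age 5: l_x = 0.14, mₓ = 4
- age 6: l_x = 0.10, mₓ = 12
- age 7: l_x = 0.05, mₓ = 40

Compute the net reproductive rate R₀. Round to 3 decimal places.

7.360

R₀ = Σ l_x mₓ:
  age 3: 0.46 × 0 = 0.0000
  age 4: 0.30 × 12 = 3.6000
  age 5: 0.14 × 4 = 0.5600
  age 6: 0.10 × 12 = 1.2000
  age 7: 0.05 × 40 = 2.0000
R₀ = 0.0000 + 3.6000 + 0.5600 + 1.2000 + 2.0000 = 7.3600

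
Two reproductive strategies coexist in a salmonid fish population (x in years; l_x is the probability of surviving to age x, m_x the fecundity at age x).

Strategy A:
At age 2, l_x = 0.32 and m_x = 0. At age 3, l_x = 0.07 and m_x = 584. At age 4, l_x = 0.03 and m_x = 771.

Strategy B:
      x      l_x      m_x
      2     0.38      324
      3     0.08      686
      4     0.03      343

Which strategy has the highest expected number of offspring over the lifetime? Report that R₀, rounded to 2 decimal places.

Strategy A: R₀ = 0.32×0 + 0.07×584 + 0.03×771 = 64.0100
Strategy B: R₀ = 0.38×324 + 0.08×686 + 0.03×343 = 188.2900
Highest R₀: strategy B with 188.2900.

188.29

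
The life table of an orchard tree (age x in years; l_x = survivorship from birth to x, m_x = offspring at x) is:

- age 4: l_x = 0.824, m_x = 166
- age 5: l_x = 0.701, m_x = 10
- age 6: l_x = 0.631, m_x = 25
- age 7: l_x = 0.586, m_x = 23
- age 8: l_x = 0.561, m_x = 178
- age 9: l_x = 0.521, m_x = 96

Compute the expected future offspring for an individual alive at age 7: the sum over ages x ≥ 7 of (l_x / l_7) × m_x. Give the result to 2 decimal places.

278.76

l_7 = 0.586. Conditional survival from age 7 to x is l_x / l_7.
  x=7: (0.586/0.586) × 23 = 23.0000
  x=8: (0.561/0.586) × 178 = 170.4061
  x=9: (0.521/0.586) × 96 = 85.3515
Sum = 23.0000 + 170.4061 + 85.3515 = 278.7577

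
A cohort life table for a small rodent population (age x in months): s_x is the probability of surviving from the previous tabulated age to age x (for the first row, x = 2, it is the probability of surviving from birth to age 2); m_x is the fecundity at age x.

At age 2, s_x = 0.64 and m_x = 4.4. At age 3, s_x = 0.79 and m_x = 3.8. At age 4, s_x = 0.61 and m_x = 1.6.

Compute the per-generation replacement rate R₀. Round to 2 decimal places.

5.23

Survivorship from birth: l_x = s_2·s_3·…·s_x.
  l_2 = 0.64000
  l_3 = 0.50560
  l_4 = 0.30842
R₀ = Σ l_x m_x:
  age 2: 0.64000 × 4.4 = 2.8160
  age 3: 0.50560 × 3.8 = 1.9213
  age 4: 0.30842 × 1.6 = 0.4935
R₀ = 2.8160 + 1.9213 + 0.4935 = 5.2308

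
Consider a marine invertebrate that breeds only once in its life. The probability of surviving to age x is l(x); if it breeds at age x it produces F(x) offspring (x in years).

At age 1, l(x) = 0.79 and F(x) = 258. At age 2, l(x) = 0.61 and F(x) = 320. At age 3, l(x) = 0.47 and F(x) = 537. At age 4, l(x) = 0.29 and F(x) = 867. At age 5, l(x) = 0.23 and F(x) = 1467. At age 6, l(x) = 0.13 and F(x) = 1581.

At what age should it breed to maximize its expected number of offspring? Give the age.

Expected offspring if breeding at age x = l(x) × F(x):
  age 1: 0.79 × 258 = 203.820
  age 2: 0.61 × 320 = 195.200
  age 3: 0.47 × 537 = 252.390
  age 4: 0.29 × 867 = 251.430
  age 5: 0.23 × 1467 = 337.410
  age 6: 0.13 × 1581 = 205.530
Maximum at age 5 (337.410).

5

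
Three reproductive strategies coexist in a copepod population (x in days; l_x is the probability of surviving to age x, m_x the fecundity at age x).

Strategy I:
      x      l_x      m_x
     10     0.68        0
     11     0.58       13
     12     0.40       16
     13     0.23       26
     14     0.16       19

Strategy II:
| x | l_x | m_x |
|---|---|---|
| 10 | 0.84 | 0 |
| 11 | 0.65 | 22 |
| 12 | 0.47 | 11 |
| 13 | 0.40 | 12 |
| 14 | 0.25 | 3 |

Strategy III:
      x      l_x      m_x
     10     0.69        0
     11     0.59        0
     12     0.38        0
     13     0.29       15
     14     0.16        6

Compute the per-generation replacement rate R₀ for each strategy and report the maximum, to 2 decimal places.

25.02

Strategy I: R₀ = 0.68×0 + 0.58×13 + 0.40×16 + 0.23×26 + 0.16×19 = 22.9600
Strategy II: R₀ = 0.84×0 + 0.65×22 + 0.47×11 + 0.40×12 + 0.25×3 = 25.0200
Strategy III: R₀ = 0.69×0 + 0.59×0 + 0.38×0 + 0.29×15 + 0.16×6 = 5.3100
Highest R₀: strategy II with 25.0200.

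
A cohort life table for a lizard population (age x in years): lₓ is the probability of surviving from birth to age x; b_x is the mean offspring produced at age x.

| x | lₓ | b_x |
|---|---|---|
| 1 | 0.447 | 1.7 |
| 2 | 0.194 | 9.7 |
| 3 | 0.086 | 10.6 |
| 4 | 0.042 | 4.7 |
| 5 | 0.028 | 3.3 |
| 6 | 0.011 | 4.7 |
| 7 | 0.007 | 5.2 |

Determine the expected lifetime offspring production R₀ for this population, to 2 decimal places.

3.93

R₀ = Σ lₓ b_x:
  age 1: 0.447 × 1.7 = 0.7599
  age 2: 0.194 × 9.7 = 1.8818
  age 3: 0.086 × 10.6 = 0.9116
  age 4: 0.042 × 4.7 = 0.1974
  age 5: 0.028 × 3.3 = 0.0924
  age 6: 0.011 × 4.7 = 0.0517
  age 7: 0.007 × 5.2 = 0.0364
R₀ = 0.7599 + 1.8818 + 0.9116 + 0.1974 + 0.0924 + 0.0517 + 0.0364 = 3.9312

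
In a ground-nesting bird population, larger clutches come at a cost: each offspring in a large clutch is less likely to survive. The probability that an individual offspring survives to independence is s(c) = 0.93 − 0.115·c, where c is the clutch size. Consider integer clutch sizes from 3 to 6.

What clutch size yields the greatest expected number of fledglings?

4

Expected fledglings = c × s(c):
  c=3: 3 × 0.585 = 1.755
  c=4: 4 × 0.470 = 1.880
  c=5: 5 × 0.355 = 1.775
  c=6: 6 × 0.240 = 1.440
Maximum at c = 4 (1.880 fledglings).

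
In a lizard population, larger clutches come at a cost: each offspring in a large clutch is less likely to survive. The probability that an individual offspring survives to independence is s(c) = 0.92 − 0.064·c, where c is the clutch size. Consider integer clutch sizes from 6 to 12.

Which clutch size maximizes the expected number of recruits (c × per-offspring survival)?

7

Expected recruits = c × s(c):
  c=6: 6 × 0.536 = 3.216
  c=7: 7 × 0.472 = 3.304
  c=8: 8 × 0.408 = 3.264
  c=9: 9 × 0.344 = 3.096
  c=10: 10 × 0.280 = 2.800
  c=11: 11 × 0.216 = 2.376
  c=12: 12 × 0.152 = 1.824
Maximum at c = 7 (3.304 recruits).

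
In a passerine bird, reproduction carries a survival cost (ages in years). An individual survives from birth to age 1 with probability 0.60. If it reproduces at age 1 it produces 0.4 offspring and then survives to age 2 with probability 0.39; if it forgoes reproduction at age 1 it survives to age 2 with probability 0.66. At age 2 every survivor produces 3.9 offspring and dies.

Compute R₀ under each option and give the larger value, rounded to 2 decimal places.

breed at age 1: R₀ = 0.60 × (0.4 + 0.39 × 3.9) = 0.60 × 1.9210 = 1.1526
delay to age 2: R₀ = 0.60 × (0.66 × 3.9) = 0.60 × 2.5740 = 1.5444
Higher: delay to age 2 (1.5444).

1.54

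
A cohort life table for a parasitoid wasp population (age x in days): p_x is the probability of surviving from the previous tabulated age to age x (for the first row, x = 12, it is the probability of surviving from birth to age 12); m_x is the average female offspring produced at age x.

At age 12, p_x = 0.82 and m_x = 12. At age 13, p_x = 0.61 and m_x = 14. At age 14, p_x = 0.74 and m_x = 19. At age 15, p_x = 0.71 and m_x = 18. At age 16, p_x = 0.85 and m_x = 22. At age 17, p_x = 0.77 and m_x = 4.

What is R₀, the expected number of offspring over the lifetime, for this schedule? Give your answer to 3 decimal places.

Survivorship from birth: l_x = p_12·p_13·…·p_x.
  l_12 = 0.82000
  l_13 = 0.50020
  l_14 = 0.37015
  l_15 = 0.26281
  l_16 = 0.22338
  l_17 = 0.17201
R₀ = Σ l_x m_x:
  age 12: 0.82000 × 12 = 9.8400
  age 13: 0.50020 × 14 = 7.0028
  age 14: 0.37015 × 19 = 7.0328
  age 15: 0.26281 × 18 = 4.7306
  age 16: 0.22338 × 22 = 4.9144
  age 17: 0.17201 × 4 = 0.6880
R₀ = 9.8400 + 7.0028 + 7.0328 + 4.7306 + 4.9144 + 0.6880 = 34.2086

34.209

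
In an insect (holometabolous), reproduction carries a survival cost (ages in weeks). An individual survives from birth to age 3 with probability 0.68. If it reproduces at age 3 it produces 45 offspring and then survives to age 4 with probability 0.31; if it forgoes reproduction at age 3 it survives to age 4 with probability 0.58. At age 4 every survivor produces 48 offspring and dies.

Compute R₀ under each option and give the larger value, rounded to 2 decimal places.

40.72

breed at age 3: R₀ = 0.68 × (45 + 0.31 × 48) = 0.68 × 59.8800 = 40.7184
delay to age 4: R₀ = 0.68 × (0.58 × 48) = 0.68 × 27.8400 = 18.9312
Higher: breed at age 3 (40.7184).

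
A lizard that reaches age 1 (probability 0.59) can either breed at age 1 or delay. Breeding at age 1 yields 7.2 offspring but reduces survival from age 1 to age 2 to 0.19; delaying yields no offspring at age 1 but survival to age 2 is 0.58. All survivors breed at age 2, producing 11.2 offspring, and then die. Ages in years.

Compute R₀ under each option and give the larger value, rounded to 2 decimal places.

5.50

breed at age 1: R₀ = 0.59 × (7.2 + 0.19 × 11.2) = 0.59 × 9.3280 = 5.5035
delay to age 2: R₀ = 0.59 × (0.58 × 11.2) = 0.59 × 6.4960 = 3.8326
Higher: breed at age 1 (5.5035).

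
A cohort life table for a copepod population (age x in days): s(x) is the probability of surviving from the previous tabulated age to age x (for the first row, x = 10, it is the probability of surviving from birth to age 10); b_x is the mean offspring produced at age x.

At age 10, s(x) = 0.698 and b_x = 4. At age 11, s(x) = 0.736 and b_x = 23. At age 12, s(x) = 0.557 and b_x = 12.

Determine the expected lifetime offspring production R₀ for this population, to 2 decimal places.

Survivorship from birth: l_x = s_10·s_11·…·s_x.
  l_10 = 0.69800
  l_11 = 0.51373
  l_12 = 0.28615
R₀ = Σ l_x b_x:
  age 10: 0.69800 × 4 = 2.7920
  age 11: 0.51373 × 23 = 11.8158
  age 12: 0.28615 × 12 = 3.4338
R₀ = 2.7920 + 11.8158 + 3.4338 = 18.0416

18.04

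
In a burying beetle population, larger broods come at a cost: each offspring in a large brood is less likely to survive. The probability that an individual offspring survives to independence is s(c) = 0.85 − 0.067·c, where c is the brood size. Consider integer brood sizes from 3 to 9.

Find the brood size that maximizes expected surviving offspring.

Expected surviving offspring = c × s(c):
  c=3: 3 × 0.649 = 1.947
  c=4: 4 × 0.582 = 2.328
  c=5: 5 × 0.515 = 2.575
  c=6: 6 × 0.448 = 2.688
  c=7: 7 × 0.381 = 2.667
  c=8: 8 × 0.314 = 2.512
  c=9: 9 × 0.247 = 2.223
Maximum at c = 6 (2.688 surviving offspring).

6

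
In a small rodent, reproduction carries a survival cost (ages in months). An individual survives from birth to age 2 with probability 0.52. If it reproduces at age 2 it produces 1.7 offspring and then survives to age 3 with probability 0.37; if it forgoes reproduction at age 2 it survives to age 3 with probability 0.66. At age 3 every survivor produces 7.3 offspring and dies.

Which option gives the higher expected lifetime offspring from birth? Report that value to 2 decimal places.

2.51

breed at age 2: R₀ = 0.52 × (1.7 + 0.37 × 7.3) = 0.52 × 4.4010 = 2.2885
delay to age 3: R₀ = 0.52 × (0.66 × 7.3) = 0.52 × 4.8180 = 2.5054
Higher: delay to age 3 (2.5054).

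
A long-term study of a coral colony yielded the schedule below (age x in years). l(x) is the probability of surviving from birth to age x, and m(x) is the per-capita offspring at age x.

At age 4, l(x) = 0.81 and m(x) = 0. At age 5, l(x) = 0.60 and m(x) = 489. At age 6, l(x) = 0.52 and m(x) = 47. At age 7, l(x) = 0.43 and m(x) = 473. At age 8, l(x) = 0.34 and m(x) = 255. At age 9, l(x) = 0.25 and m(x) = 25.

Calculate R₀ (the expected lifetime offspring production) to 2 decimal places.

R₀ = Σ l(x) m(x):
  age 4: 0.81 × 0 = 0.0000
  age 5: 0.60 × 489 = 293.4000
  age 6: 0.52 × 47 = 24.4400
  age 7: 0.43 × 473 = 203.3900
  age 8: 0.34 × 255 = 86.7000
  age 9: 0.25 × 25 = 6.2500
R₀ = 0.0000 + 293.4000 + 24.4400 + 203.3900 + 86.7000 + 6.2500 = 614.1800

614.18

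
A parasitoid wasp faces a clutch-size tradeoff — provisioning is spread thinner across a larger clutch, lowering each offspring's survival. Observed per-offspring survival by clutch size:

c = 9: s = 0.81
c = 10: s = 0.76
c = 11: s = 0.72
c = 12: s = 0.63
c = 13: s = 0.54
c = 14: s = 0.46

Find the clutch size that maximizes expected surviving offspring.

Expected surviving offspring = c × s(c):
  c=9: 9 × 0.81 = 7.290
  c=10: 10 × 0.76 = 7.600
  c=11: 11 × 0.72 = 7.920
  c=12: 12 × 0.63 = 7.560
  c=13: 13 × 0.54 = 7.020
  c=14: 14 × 0.46 = 6.440
Maximum at c = 11 (7.920 surviving offspring).

11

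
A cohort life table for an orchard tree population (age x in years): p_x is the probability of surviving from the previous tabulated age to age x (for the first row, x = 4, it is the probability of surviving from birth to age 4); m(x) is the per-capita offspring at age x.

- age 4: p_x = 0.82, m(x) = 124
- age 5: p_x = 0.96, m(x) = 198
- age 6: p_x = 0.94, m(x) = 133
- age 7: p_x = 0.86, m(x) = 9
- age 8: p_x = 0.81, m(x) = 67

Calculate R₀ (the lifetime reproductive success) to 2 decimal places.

Survivorship from birth: l_x = p_4·p_5·…·p_x.
  l_4 = 0.82000
  l_5 = 0.78720
  l_6 = 0.73997
  l_7 = 0.63637
  l_8 = 0.51546
R₀ = Σ l_x m(x):
  age 4: 0.82000 × 124 = 101.6800
  age 5: 0.78720 × 198 = 155.8656
  age 6: 0.73997 × 133 = 98.4160
  age 7: 0.63637 × 9 = 5.7273
  age 8: 0.51546 × 67 = 34.5358
R₀ = 101.6800 + 155.8656 + 98.4160 + 5.7273 + 34.5358 = 396.2248

396.22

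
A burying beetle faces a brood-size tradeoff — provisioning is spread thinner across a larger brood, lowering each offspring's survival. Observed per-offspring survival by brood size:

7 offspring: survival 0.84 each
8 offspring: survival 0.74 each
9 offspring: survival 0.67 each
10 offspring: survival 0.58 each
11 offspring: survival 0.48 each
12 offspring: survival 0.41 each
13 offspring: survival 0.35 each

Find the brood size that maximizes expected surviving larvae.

9

Expected surviving larvae = c × s(c):
  c=7: 7 × 0.84 = 5.880
  c=8: 8 × 0.74 = 5.920
  c=9: 9 × 0.67 = 6.030
  c=10: 10 × 0.58 = 5.800
  c=11: 11 × 0.48 = 5.280
  c=12: 12 × 0.41 = 4.920
  c=13: 13 × 0.35 = 4.550
Maximum at c = 9 (6.030 surviving larvae).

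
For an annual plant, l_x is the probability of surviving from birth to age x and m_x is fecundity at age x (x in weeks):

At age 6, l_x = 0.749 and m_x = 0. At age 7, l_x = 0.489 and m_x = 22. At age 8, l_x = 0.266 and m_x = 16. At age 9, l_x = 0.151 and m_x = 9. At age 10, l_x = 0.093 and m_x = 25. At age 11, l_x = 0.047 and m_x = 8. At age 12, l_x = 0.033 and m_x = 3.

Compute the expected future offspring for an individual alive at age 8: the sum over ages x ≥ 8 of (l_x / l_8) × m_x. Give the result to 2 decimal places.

31.64

l_8 = 0.266. Conditional survival from age 8 to x is l_x / l_8.
  x=8: (0.266/0.266) × 16 = 16.0000
  x=9: (0.151/0.266) × 9 = 5.1090
  x=10: (0.093/0.266) × 25 = 8.7406
  x=11: (0.047/0.266) × 8 = 1.4135
  x=12: (0.033/0.266) × 3 = 0.3722
Sum = 16.0000 + 5.1090 + 8.7406 + 1.4135 + 0.3722 = 31.6353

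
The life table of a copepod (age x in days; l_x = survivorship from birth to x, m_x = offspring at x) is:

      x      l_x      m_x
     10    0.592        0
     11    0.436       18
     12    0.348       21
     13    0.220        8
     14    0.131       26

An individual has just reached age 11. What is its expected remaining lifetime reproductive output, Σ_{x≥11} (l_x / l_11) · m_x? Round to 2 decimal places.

l_11 = 0.436. Conditional survival from age 11 to x is l_x / l_11.
  x=11: (0.436/0.436) × 18 = 18.0000
  x=12: (0.348/0.436) × 21 = 16.7615
  x=13: (0.220/0.436) × 8 = 4.0367
  x=14: (0.131/0.436) × 26 = 7.8119
Sum = 18.0000 + 16.7615 + 4.0367 + 7.8119 = 46.6101

46.61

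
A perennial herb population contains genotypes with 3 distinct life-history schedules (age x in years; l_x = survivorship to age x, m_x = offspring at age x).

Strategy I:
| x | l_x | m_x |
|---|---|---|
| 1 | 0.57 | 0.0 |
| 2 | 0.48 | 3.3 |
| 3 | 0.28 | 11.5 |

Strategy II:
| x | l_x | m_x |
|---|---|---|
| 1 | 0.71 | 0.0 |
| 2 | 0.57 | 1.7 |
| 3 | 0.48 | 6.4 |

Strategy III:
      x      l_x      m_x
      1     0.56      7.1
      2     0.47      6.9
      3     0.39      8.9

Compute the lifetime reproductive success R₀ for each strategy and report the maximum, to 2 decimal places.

Strategy I: R₀ = 0.57×0.0 + 0.48×3.3 + 0.28×11.5 = 4.8040
Strategy II: R₀ = 0.71×0.0 + 0.57×1.7 + 0.48×6.4 = 4.0410
Strategy III: R₀ = 0.56×7.1 + 0.47×6.9 + 0.39×8.9 = 10.6900
Highest R₀: strategy III with 10.6900.

10.69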